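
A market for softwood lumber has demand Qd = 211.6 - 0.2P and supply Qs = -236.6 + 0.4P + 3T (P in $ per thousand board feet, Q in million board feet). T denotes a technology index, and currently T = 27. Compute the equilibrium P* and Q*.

With T = 27, supply is Qs = -155.6 + 0.4P.
The market clears where 211.6 - 0.2P = -155.6 + 0.4P. Rearranging, 0.6P = 367.2, hence P* = 612.
Then Q* = 211.6 - 0.2(612) = 89.2.

P* = 612, Q* = 89.2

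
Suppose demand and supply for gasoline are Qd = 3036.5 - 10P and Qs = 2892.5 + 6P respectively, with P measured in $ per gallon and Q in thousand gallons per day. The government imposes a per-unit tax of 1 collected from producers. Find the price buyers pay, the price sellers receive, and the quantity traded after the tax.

The tax drives a wedge P_b - P_s = 1. Substituting P_s = P_b - 1 into supply: Qs = 2886.5 + 6P_b.
Equate demand and the shifted supply: 3036.5 - 10P_b = 2886.5 + 6P_b, giving 16P_b = 150, so P_b = 9.375.
So P_s = 8.375 and the quantity traded is Q = 3036.5 - 10(9.375) = 2942.75.

P_b = 9.375, P_s = 8.375, Q = 2942.75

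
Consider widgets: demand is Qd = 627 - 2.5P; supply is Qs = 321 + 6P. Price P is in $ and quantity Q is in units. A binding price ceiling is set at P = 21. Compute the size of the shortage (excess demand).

Evaluating both curves at the ceiling price 21 gives Qd = 574.5, Qs = 447.
Shortage = Qd - Qs = 574.5 - 447 = 127.5.

Shortage = 127.5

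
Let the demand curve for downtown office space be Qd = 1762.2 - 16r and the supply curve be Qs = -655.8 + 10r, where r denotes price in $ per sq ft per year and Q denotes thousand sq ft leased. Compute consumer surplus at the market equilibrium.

At equilibrium Qd = Qs, so 1762.2 - 16r = -655.8 + 10r; collecting terms, 2418 = 26r and r* = 93.
Then Q* = 1762.2 - 16(93) = 274.2.
Demand choke price (Qd = 0): r = 1762.2/16 = 110.1375. Consumer surplus = ½ × (110.1375 - 93) × 274.2 = 2349.55125.

Consumer surplus = 2349.55125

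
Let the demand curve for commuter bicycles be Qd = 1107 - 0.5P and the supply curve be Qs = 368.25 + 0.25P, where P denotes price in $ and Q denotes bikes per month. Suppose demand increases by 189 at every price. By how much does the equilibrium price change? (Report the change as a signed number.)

ΔP = 252

Set Qd = Qs: 1107 - 0.5P = 368.25 + 0.25P, so 738.75 = 0.75P and P* = 985.
From the demand curve, Q* = 1107 - 0.5(985) = 614.5.
After the shift, demand is Qd = 1296 - 0.5P.
Re-solving, 0.75P = 927.75 gives P = 1237 and Q = 677.5.
ΔP = 1237 - 985 = 252.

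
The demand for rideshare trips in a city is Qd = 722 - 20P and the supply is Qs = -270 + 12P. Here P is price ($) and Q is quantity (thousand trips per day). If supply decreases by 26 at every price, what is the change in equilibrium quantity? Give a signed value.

At equilibrium Qd = Qs, so 722 - 20P = -270 + 12P; collecting terms, 992 = 32P and P* = 31.
Then Q* = 722 - 20(31) = 102.
After the shift, supply is Qs = -296 + 12P.
The new intersection has 1018 = 32P, i.e. P = 31.8125, Q = 85.75.
ΔQ = 85.75 - 102 = -16.25.

ΔQ = -16.25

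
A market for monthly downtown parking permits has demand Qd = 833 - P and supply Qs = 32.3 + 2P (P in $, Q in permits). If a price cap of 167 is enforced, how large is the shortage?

Shortage = 299.7

With P fixed at 167, quantity demanded is 666 and quantity supplied is 366.3.
Shortage = Qd - Qs = 666 - 366.3 = 299.7.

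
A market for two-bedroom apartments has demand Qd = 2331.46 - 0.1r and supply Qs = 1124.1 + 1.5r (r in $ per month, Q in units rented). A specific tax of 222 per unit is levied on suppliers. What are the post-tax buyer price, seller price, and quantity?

The tax drives a wedge r_b - r_s = 222. Substituting r_s = r_b - 222 into supply: Qs = 791.1 + 1.5r_b.
Set Qd = Qs: 2331.46 - 0.1r_b = 791.1 + 1.5r_b, so 1540.36 = 1.6r_b and r_b = 962.725.
Then r_s = 962.725 - 222 = 740.725 and Q = 2331.46 - 0.1(962.725) = 2235.1875.

r_b = 962.725, r_s = 740.725, Q = 2235.1875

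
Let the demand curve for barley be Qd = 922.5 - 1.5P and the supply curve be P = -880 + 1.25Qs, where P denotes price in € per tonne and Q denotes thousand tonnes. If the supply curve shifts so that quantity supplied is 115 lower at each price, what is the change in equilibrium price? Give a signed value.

ΔP = 50

Rewriting in direct form: Qs = 704 + 0.8P.
Set Qd = Qs: 922.5 - 1.5P = 704 + 0.8P, so 218.5 = 2.3P and P* = 95.
Plugging P* into demand: Q* = 922.5 - 1.5(95) = 780.
After the shift, supply is Qs = 589 + 0.8P.
Re-solving, 2.3P = 333.5 gives P = 145 and Q = 705.
ΔP = 145 - 95 = 50.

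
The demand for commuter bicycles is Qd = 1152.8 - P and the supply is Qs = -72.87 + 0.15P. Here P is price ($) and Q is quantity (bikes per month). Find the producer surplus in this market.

Producer surplus = 25230

At equilibrium Qd = Qs, so 1152.8 - P = -72.87 + 0.15P; collecting terms, 1225.67 = 1.15P and P* = 1065.8.
Then Q* = 1152.8 - 1065.8 = 87.
Supply choke price (Qs = 0): P = 485.8. Producer surplus = ½ × (1065.8 - 485.8) × 87 = 25230.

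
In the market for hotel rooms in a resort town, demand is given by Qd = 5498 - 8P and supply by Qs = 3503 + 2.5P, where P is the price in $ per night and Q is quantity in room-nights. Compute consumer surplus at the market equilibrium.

Consumer surplus = 989030.25

Equating demand and supply, 5498 - 8P = 3503 + 2.5P gives 10.5P = 1995, so P* = 190.
Then Q* = 5498 - 8(190) = 3978.
Demand choke price (Qd = 0): P = 5498/8 = 687.25. Consumer surplus = ½ × (687.25 - 190) × 3978 = 989030.25.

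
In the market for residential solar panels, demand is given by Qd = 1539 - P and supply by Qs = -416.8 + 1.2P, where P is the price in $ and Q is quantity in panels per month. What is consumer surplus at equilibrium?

Consumer surplus = 211250

Equating demand and supply, 1539 - P = -416.8 + 1.2P gives 2.2P = 1955.8, so P* = 889.
Substitute back: Q* = 1539 - 889 = 650.
Demand choke price (Qd = 0): P = 1539. Consumer surplus = ½ × (1539 - 889) × 650 = 211250.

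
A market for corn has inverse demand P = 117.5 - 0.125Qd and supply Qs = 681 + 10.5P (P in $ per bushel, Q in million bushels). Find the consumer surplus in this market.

Consumer surplus = 42849

Inverting to quantity form: Qd = 940 - 8P.
Set Qd = Qs: 940 - 8P = 681 + 10.5P, so 259 = 18.5P and P* = 14.
From the demand curve, Q* = 940 - 8(14) = 828.
Demand choke price (Qd = 0): P = 940/8 = 117.5. Consumer surplus = ½ × (117.5 - 14) × 828 = 42849.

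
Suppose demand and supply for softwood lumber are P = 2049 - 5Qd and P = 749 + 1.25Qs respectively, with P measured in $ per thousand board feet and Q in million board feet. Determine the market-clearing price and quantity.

Solving each curve for Q: Qd = 409.8 - 0.2P and Qs = -599.2 + 0.8P.
The market clears where 409.8 - 0.2P = -599.2 + 0.8P. Rearranging, P = 1009, hence P* = 1009.
Then Q* = 409.8 - 0.2(1009) = 208.

P* = 1009, Q* = 208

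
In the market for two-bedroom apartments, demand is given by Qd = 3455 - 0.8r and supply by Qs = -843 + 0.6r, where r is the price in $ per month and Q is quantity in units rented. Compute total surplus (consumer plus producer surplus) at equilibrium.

Set Qd = Qs: 3455 - 0.8r = -843 + 0.6r, so 4298 = 1.4r and r* = 3070.
From the demand curve, Q* = 3455 - 0.8(3070) = 999.
Demand choke price = 4318.75; supply choke price = 1405. CS = ½(4318.75 - 3070)(999) = 623750.625; PS = ½(3070 - 1405)(999) = 831667.5. Total surplus = 1455418.125.

Total surplus = 1455418.125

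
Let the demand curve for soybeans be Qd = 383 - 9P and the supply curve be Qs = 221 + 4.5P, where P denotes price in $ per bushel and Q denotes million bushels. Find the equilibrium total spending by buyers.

Set Qd = Qs: 383 - 9P = 221 + 4.5P, so 162 = 13.5P and P* = 12.
From the demand curve, Q* = 383 - 9(12) = 275.
Total spending by buyers = P* × Q* = 12 × 275 = 3300.

Total spending by buyers = 3300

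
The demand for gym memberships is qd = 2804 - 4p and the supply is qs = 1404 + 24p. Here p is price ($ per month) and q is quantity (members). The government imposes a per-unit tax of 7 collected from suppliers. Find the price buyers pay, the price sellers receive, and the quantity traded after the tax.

p_b = 56, p_s = 49, q = 2580

With a tax of 7 on suppliers, they supply based on the net price p_s = p_b - 7, so qs = 1236 + 24p_b.
Set qd = qs: 2804 - 4p_b = 1236 + 24p_b, so 1568 = 28p_b and p_b = 56.
So p_s = 49 and the quantity traded is q = 2804 - 4(56) = 2580.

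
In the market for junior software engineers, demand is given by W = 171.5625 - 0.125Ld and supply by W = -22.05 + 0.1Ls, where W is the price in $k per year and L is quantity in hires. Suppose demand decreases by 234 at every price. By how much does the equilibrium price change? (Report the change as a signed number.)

Rewriting in direct form: Ld = 1372.5 - 8W and Ls = 220.5 + 10W.
The market clears where 1372.5 - 8W = 220.5 + 10W. Rearranging, 18W = 1152, hence W* = 64.
Plugging W* into demand: L* = 1372.5 - 8(64) = 860.5.
After the shift, demand is Ld = 1138.5 - 8W.
New equilibrium: 918 = 18W, so W = 51 and L = 730.5.
ΔW = 51 - 64 = -13.

ΔW = -13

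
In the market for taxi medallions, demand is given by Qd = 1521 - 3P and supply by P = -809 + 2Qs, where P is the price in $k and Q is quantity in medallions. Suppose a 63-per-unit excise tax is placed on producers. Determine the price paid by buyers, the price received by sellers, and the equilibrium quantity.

Solving each curve for Q: Qs = 404.5 + 0.5P.
The tax drives a wedge P_b - P_s = 63. Substituting P_s = P_b - 63 into supply: Qs = 373 + 0.5P_b.
Set Qd = Qs: 1521 - 3P_b = 373 + 0.5P_b, so 1148 = 3.5P_b and P_b = 328.
Then P_s = 328 - 63 = 265 and Q = 1521 - 3(328) = 537.

P_b = 328, P_s = 265, Q = 537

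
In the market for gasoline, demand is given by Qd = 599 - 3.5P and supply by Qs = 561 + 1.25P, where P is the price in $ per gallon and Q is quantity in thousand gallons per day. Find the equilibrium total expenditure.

The market clears where 599 - 3.5P = 561 + 1.25P. Rearranging, 4.75P = 38, hence P* = 8.
From the demand curve, Q* = 599 - 3.5(8) = 571.
Total expenditure = P* × Q* = 8 × 571 = 4568.

Total expenditure = 4568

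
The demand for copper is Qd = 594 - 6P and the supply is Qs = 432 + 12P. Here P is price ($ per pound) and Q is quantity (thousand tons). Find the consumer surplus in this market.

Consumer surplus = 24300

At equilibrium Qd = Qs, so 594 - 6P = 432 + 12P; collecting terms, 162 = 18P and P* = 9.
Substitute back: Q* = 594 - 6(9) = 540.
Demand choke price (Qd = 0): P = 594/6 = 99. Consumer surplus = ½ × (99 - 9) × 540 = 24300.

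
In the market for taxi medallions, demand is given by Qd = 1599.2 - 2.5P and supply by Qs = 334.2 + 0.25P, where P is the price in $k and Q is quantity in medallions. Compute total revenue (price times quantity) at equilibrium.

The market clears where 1599.2 - 2.5P = 334.2 + 0.25P. Rearranging, 2.75P = 1265, hence P* = 460.
Substitute back: Q* = 1599.2 - 2.5(460) = 449.2.
Total revenue = P* × Q* = 460 × 449.2 = 206632.

Total revenue = 206632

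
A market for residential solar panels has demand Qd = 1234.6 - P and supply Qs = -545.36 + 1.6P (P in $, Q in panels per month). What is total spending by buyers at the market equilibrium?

Total spending by buyers = 376530

The market clears where 1234.6 - P = -545.36 + 1.6P. Rearranging, 2.6P = 1779.96, hence P* = 684.6.
Plugging P* into demand: Q* = 1234.6 - 684.6 = 550.
Total spending by buyers = P* × Q* = 684.6 × 550 = 376530.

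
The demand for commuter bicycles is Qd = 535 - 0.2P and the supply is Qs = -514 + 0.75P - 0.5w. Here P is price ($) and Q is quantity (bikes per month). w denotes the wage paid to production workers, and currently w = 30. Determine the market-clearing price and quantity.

P* = 1120, Q* = 311

With w = 30, supply is Qs = -529 + 0.75P.
Equating demand and supply, 535 - 0.2P = -529 + 0.75P gives 0.95P = 1064, so P* = 1120.
From the demand curve, Q* = 535 - 0.2(1120) = 311.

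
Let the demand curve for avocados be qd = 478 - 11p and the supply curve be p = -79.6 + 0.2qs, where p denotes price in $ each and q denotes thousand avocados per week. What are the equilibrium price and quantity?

p* = 5, q* = 423

In direct form, qs = 398 + 5p.
The market clears where 478 - 11p = 398 + 5p. Rearranging, 16p = 80, hence p* = 5.
Then q* = 478 - 11(5) = 423.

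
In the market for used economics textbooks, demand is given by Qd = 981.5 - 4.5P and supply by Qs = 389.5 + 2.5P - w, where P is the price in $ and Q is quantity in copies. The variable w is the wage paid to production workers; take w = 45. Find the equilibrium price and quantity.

P* = 91, Q* = 572

With w = 45, supply is Qs = 344.5 + 2.5P.
At equilibrium Qd = Qs, so 981.5 - 4.5P = 344.5 + 2.5P; collecting terms, 637 = 7P and P* = 91.
Substitute back: Q* = 981.5 - 4.5(91) = 572.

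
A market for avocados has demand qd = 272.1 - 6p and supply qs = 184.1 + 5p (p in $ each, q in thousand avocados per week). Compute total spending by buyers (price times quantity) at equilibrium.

Total spending by buyers = 1792.8

Equating demand and supply, 272.1 - 6p = 184.1 + 5p gives 11p = 88, so p* = 8.
Then q* = 272.1 - 6(8) = 224.1.
Total spending by buyers = p* × q* = 8 × 224.1 = 1792.8.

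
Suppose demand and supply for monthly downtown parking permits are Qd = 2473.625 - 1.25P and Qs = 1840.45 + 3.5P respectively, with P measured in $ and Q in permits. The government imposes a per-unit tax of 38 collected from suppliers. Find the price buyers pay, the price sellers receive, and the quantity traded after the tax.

P_b = 161.3, P_s = 123.3, Q = 2272

Suppliers keep P_s = P_b - 38 per unit, so supply in terms of the buyer price is Qs = 1707.45 + 3.5P_b.
Equate demand and the shifted supply: 2473.625 - 1.25P_b = 1707.45 + 3.5P_b, giving 4.75P_b = 766.175, so P_b = 161.3.
Then P_s = 161.3 - 38 = 123.3 and Q = 2473.625 - 1.25(161.3) = 2272.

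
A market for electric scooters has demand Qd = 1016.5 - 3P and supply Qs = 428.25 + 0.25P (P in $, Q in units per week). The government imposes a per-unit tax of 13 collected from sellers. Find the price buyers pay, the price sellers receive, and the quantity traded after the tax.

The tax drives a wedge P_b - P_s = 13. Substituting P_s = P_b - 13 into supply: Qs = 425 + 0.25P_b.
Set Qd = Qs: 1016.5 - 3P_b = 425 + 0.25P_b, so 591.5 = 3.25P_b and P_b = 182.
So P_s = 169 and the quantity traded is Q = 1016.5 - 3(182) = 470.5.

P_b = 182, P_s = 169, Q = 470.5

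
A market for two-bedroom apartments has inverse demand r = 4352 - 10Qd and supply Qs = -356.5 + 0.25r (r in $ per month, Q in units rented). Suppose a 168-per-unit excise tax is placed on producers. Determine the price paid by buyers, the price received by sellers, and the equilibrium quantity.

r_b = 2382, r_s = 2214, Q = 197

In direct form, Qd = 435.2 - 0.1r.
Producers keep r_s = r_b - 168 per unit, so supply in terms of the buyer price is Qs = -398.5 + 0.25r_b.
Equate demand and the shifted supply: 435.2 - 0.1r_b = -398.5 + 0.25r_b, giving 0.35r_b = 833.7, so r_b = 2382.
So r_s = 2214 and the quantity traded is Q = 435.2 - 0.1(2382) = 197.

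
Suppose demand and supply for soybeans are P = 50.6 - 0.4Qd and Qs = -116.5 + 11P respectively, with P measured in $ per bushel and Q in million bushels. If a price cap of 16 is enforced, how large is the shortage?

Inverting to quantity form: Qd = 126.5 - 2.5P.
At P = 16: Qd = 86.5 and Qs = 59.5.
Shortage = Qd - Qs = 86.5 - 59.5 = 27.

Shortage = 27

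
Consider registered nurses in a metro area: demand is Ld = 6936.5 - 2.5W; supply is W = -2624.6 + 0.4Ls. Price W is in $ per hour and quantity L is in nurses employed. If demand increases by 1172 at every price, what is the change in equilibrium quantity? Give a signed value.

ΔL = 586

In direct form, Ls = 6561.5 + 2.5W.
Equating demand and supply, 6936.5 - 2.5W = 6561.5 + 2.5W gives 5W = 375, so W* = 75.
Then L* = 6936.5 - 2.5(75) = 6749.
After the shift, demand is Ld = 8108.5 - 2.5W.
The new intersection has 1547 = 5W, i.e. W = 309.4, L = 7335.
ΔL = 7335 - 6749 = 586.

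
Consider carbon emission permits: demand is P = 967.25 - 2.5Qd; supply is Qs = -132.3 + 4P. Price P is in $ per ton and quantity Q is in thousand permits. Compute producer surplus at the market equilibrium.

Producer surplus = 14424.51125

Inverting to quantity form: Qd = 386.9 - 0.4P.
At equilibrium Qd = Qs, so 386.9 - 0.4P = -132.3 + 4P; collecting terms, 519.2 = 4.4P and P* = 118.
Then Q* = 386.9 - 0.4(118) = 339.7.
Supply choke price (Qs = 0): P = 33.075. Producer surplus = ½ × (118 - 33.075) × 339.7 = 14424.51125.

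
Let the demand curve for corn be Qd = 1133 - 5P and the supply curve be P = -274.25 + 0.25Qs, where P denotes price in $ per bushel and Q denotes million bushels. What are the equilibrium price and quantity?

P* = 4, Q* = 1113

Inverting to quantity form: Qs = 1097 + 4P.
The market clears where 1133 - 5P = 1097 + 4P. Rearranging, 9P = 36, hence P* = 4.
From the demand curve, Q* = 1133 - 5(4) = 1113.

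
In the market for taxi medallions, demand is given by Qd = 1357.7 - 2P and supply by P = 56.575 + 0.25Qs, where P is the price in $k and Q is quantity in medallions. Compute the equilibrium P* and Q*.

Inverting to quantity form: Qs = -226.3 + 4P.
Set Qd = Qs: 1357.7 - 2P = -226.3 + 4P, so 1584 = 6P and P* = 264.
From the demand curve, Q* = 1357.7 - 2(264) = 829.7.

P* = 264, Q* = 829.7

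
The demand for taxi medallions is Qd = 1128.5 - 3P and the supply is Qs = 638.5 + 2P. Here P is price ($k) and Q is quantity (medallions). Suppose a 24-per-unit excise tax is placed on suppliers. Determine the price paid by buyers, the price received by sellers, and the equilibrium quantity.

With a tax of 24 on suppliers, they supply based on the net price P_s = P_b - 24, so Qs = 590.5 + 2P_b.
Equate demand and the shifted supply: 1128.5 - 3P_b = 590.5 + 2P_b, giving 5P_b = 538, so P_b = 107.6.
So P_s = 83.6 and the quantity traded is Q = 1128.5 - 3(107.6) = 805.7.

P_b = 107.6, P_s = 83.6, Q = 805.7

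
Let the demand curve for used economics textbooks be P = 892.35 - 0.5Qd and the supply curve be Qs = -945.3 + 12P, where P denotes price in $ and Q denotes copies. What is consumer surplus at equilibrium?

Consumer surplus = 486297.0225

Inverting to quantity form: Qd = 1784.7 - 2P.
Equating demand and supply, 1784.7 - 2P = -945.3 + 12P gives 14P = 2730, so P* = 195.
Plugging P* into demand: Q* = 1784.7 - 2(195) = 1394.7.
Demand choke price (Qd = 0): P = 1784.7/2 = 892.35. Consumer surplus = ½ × (892.35 - 195) × 1394.7 = 486297.0225.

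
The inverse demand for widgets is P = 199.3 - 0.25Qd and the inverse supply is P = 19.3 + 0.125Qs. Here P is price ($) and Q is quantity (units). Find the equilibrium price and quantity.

P* = 79.3, Q* = 480

Inverting to quantity form: Qd = 797.2 - 4P and Qs = -154.4 + 8P.
Set Qd = Qs: 797.2 - 4P = -154.4 + 8P, so 951.6 = 12P and P* = 79.3.
From the demand curve, Q* = 797.2 - 4(79.3) = 480.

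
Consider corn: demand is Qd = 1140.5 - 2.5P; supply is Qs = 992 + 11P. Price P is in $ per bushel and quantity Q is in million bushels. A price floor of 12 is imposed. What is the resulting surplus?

With P fixed at 12, quantity demanded is 1110.5 and quantity supplied is 1124.
Surplus = Qs - Qd = 1124 - 1110.5 = 13.5.

Surplus = 13.5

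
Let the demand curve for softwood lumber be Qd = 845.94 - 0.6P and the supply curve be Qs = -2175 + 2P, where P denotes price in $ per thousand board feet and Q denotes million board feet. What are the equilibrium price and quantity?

P* = 1161.9, Q* = 148.8

At equilibrium Qd = Qs, so 845.94 - 0.6P = -2175 + 2P; collecting terms, 3020.94 = 2.6P and P* = 1161.9.
Substitute back: Q* = 845.94 - 0.6(1161.9) = 148.8.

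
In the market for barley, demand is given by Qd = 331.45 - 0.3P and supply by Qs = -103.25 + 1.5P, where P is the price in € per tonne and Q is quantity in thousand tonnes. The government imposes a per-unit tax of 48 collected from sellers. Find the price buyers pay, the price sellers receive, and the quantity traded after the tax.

P_b = 281.5, P_s = 233.5, Q = 247

With a tax of 48 on sellers, they supply based on the net price P_s = P_b - 48, so Qs = -175.25 + 1.5P_b.
Market clearing requires 331.45 - 0.3P_b = -175.25 + 1.5P_b; hence 506.7 = 1.8P_b and P_b = 281.5.
Then P_s = 281.5 - 48 = 233.5 and Q = 331.45 - 0.3(281.5) = 247.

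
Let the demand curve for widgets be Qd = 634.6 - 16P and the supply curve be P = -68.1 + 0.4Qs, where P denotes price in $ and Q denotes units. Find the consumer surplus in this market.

Consumer surplus = 1696.53125

In direct form, Qs = 170.25 + 2.5P.
At equilibrium Qd = Qs, so 634.6 - 16P = 170.25 + 2.5P; collecting terms, 464.35 = 18.5P and P* = 25.1.
From the demand curve, Q* = 634.6 - 16(25.1) = 233.
Demand choke price (Qd = 0): P = 634.6/16 = 39.6625. Consumer surplus = ½ × (39.6625 - 25.1) × 233 = 1696.53125.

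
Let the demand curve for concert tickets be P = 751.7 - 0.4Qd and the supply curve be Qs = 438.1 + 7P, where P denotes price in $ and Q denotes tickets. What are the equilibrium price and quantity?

In direct form, Qd = 1879.25 - 2.5P.
The market clears where 1879.25 - 2.5P = 438.1 + 7P. Rearranging, 9.5P = 1441.15, hence P* = 151.7.
Substitute back: Q* = 1879.25 - 2.5(151.7) = 1500.

P* = 151.7, Q* = 1500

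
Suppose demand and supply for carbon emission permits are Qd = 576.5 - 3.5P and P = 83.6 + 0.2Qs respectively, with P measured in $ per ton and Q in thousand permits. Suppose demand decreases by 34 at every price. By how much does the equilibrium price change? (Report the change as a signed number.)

In direct form, Qs = -418 + 5P.
Set Qd = Qs: 576.5 - 3.5P = -418 + 5P, so 994.5 = 8.5P and P* = 117.
Substitute back: Q* = 576.5 - 3.5(117) = 167.
After the shift, demand is Qd = 542.5 - 3.5P.
New equilibrium: 960.5 = 8.5P, so P = 113 and Q = 147.
ΔP = 113 - 117 = -4.

ΔP = -4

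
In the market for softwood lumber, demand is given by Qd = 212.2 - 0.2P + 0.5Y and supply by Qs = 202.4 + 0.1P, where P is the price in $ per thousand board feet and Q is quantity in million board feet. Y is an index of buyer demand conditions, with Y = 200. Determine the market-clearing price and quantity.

P* = 366, Q* = 239

With Y = 200, demand is Qd = 312.2 - 0.2P.
Equating demand and supply, 312.2 - 0.2P = 202.4 + 0.1P gives 0.3P = 109.8, so P* = 366.
Substitute back: Q* = 312.2 - 0.2(366) = 239.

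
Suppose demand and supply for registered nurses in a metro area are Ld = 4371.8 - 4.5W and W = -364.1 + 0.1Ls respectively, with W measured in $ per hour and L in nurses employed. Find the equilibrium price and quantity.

In direct form, Ls = 3641 + 10W.
The market clears where 4371.8 - 4.5W = 3641 + 10W. Rearranging, 14.5W = 730.8, hence W* = 50.4.
Then L* = 4371.8 - 4.5(50.4) = 4145.

W* = 50.4, L* = 4145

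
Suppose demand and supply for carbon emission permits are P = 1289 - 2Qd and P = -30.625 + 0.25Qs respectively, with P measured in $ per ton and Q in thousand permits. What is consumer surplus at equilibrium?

Consumer surplus = 343982.25

Solving each curve for Q: Qd = 644.5 - 0.5P and Qs = 122.5 + 4P.
Equating demand and supply, 644.5 - 0.5P = 122.5 + 4P gives 4.5P = 522, so P* = 116.
Plugging P* into demand: Q* = 644.5 - 0.5(116) = 586.5.
Demand choke price (Qd = 0): P = 644.5/0.5 = 1289. Consumer surplus = ½ × (1289 - 116) × 586.5 = 343982.25.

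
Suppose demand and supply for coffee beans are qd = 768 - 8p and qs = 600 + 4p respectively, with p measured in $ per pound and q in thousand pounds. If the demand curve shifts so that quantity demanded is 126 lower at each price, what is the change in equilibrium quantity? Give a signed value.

Δq = -42

At equilibrium qd = qs, so 768 - 8p = 600 + 4p; collecting terms, 168 = 12p and p* = 14.
Plugging p* into demand: q* = 768 - 8(14) = 656.
After the shift, demand is qd = 642 - 8p.
The new intersection has 42 = 12p, i.e. p = 3.5, q = 614.
Δq = 614 - 656 = -42.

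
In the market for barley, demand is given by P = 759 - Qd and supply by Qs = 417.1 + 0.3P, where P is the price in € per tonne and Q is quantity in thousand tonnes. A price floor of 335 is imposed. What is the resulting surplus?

Surplus = 93.6

Inverting to quantity form: Qd = 759 - P.
At P = 335: Qd = 424 and Qs = 517.6.
Surplus = Qs - Qd = 517.6 - 424 = 93.6.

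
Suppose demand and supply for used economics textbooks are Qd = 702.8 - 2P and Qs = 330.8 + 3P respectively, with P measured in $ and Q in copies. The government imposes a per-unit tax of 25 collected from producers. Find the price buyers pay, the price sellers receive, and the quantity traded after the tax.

Producers keep P_s = P_b - 25 per unit, so supply in terms of the buyer price is Qs = 255.8 + 3P_b.
Market clearing requires 702.8 - 2P_b = 255.8 + 3P_b; hence 447 = 5P_b and P_b = 89.4.
Then P_s = 89.4 - 25 = 64.4 and Q = 702.8 - 2(89.4) = 524.

P_b = 89.4, P_s = 64.4, Q = 524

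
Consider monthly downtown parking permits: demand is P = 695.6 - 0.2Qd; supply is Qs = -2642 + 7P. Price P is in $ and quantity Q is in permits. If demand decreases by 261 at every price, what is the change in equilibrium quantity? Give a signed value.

ΔQ = -152.25

Solving each curve for Q: Qd = 3478 - 5P.
Equating demand and supply, 3478 - 5P = -2642 + 7P gives 12P = 6120, so P* = 510.
Then Q* = 3478 - 5(510) = 928.
After the shift, demand is Qd = 3217 - 5P.
Re-solving, 12P = 5859 gives P = 488.25 and Q = 775.75.
ΔQ = 775.75 - 928 = -152.25.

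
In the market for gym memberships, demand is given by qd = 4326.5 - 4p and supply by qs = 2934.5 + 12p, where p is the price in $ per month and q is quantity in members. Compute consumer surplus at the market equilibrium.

Consumer surplus = 1978557.78125

Equating demand and supply, 4326.5 - 4p = 2934.5 + 12p gives 16p = 1392, so p* = 87.
Then q* = 4326.5 - 4(87) = 3978.5.
Demand choke price (qd = 0): p = 4326.5/4 = 1081.625. Consumer surplus = ½ × (1081.625 - 87) × 3978.5 = 1978557.78125.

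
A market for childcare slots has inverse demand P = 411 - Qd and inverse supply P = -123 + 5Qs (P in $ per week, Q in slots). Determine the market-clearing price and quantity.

P* = 322, Q* = 89

Solving each curve for Q: Qd = 411 - P and Qs = 24.6 + 0.2P.
Set Qd = Qs: 411 - P = 24.6 + 0.2P, so 386.4 = 1.2P and P* = 322.
Plugging P* into demand: Q* = 411 - 322 = 89.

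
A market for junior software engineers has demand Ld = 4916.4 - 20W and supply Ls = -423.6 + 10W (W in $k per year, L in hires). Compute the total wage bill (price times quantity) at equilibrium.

The total wage bill = 241439.2

At equilibrium Ld = Ls, so 4916.4 - 20W = -423.6 + 10W; collecting terms, 5340 = 30W and W* = 178.
Substitute back: L* = 4916.4 - 20(178) = 1356.4.
The total wage bill = W* × L* = 178 × 1356.4 = 241439.2.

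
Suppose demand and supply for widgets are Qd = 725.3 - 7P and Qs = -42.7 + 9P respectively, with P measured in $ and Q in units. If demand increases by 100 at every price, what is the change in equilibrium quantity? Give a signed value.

ΔQ = 56.25

At equilibrium Qd = Qs, so 725.3 - 7P = -42.7 + 9P; collecting terms, 768 = 16P and P* = 48.
From the demand curve, Q* = 725.3 - 7(48) = 389.3.
After the shift, demand is Qd = 825.3 - 7P.
New equilibrium: 868 = 16P, so P = 54.25 and Q = 445.55.
ΔQ = 445.55 - 389.3 = 56.25.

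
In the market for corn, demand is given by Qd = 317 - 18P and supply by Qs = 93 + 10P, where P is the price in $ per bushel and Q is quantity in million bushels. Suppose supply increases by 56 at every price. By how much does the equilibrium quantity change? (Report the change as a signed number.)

Set Qd = Qs: 317 - 18P = 93 + 10P, so 224 = 28P and P* = 8.
From the demand curve, Q* = 317 - 18(8) = 173.
After the shift, supply is Qs = 149 + 10P.
Re-solving, 28P = 168 gives P = 6 and Q = 209.
ΔQ = 209 - 173 = 36.

ΔQ = 36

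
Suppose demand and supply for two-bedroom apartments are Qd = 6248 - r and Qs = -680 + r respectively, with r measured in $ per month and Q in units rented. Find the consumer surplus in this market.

Consumer surplus = 3875328

At equilibrium Qd = Qs, so 6248 - r = -680 + r; collecting terms, 6928 = 2r and r* = 3464.
From the demand curve, Q* = 6248 - 3464 = 2784.
Demand choke price (Qd = 0): r = 6248. Consumer surplus = ½ × (6248 - 3464) × 2784 = 3875328.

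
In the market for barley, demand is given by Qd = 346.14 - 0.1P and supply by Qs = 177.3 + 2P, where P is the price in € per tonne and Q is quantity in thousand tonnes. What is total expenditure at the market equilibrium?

Set Qd = Qs: 346.14 - 0.1P = 177.3 + 2P, so 168.84 = 2.1P and P* = 80.4.
Plugging P* into demand: Q* = 346.14 - 0.1(80.4) = 338.1.
Total expenditure = P* × Q* = 80.4 × 338.1 = 27183.24.

Total expenditure = 27183.24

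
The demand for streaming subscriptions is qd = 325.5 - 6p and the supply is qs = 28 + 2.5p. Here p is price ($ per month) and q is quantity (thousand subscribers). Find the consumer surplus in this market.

Consumer surplus = 1111.6875

Set qd = qs: 325.5 - 6p = 28 + 2.5p, so 297.5 = 8.5p and p* = 35.
Substitute back: q* = 325.5 - 6(35) = 115.5.
Demand choke price (qd = 0): p = 325.5/6 = 54.25. Consumer surplus = ½ × (54.25 - 35) × 115.5 = 1111.6875.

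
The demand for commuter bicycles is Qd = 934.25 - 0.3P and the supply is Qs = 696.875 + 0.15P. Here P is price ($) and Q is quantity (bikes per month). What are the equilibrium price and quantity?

P* = 527.5, Q* = 776

The market clears where 934.25 - 0.3P = 696.875 + 0.15P. Rearranging, 0.45P = 237.375, hence P* = 527.5.
Then Q* = 934.25 - 0.3(527.5) = 776.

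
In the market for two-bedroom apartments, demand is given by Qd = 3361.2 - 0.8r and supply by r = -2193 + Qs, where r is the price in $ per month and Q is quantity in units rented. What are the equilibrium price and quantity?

r* = 649, Q* = 2842

Rewriting in direct form: Qs = 2193 + r.
At equilibrium Qd = Qs, so 3361.2 - 0.8r = 2193 + r; collecting terms, 1168.2 = 1.8r and r* = 649.
Plugging r* into demand: Q* = 3361.2 - 0.8(649) = 2842.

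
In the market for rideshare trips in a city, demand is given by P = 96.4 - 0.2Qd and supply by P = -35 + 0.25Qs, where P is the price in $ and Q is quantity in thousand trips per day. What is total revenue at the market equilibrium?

Total revenue = 11096

Rewriting in direct form: Qd = 482 - 5P and Qs = 140 + 4P.
Equating demand and supply, 482 - 5P = 140 + 4P gives 9P = 342, so P* = 38.
Then Q* = 482 - 5(38) = 292.
Total revenue = P* × Q* = 38 × 292 = 11096.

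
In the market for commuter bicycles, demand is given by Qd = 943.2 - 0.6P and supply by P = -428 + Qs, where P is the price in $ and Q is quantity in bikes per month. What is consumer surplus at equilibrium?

Consumer surplus = 468750

Inverting to quantity form: Qs = 428 + P.
Equating demand and supply, 943.2 - 0.6P = 428 + P gives 1.6P = 515.2, so P* = 322.
Substitute back: Q* = 943.2 - 0.6(322) = 750.
Demand choke price (Qd = 0): P = 943.2/0.6 = 1572. Consumer surplus = ½ × (1572 - 322) × 750 = 468750.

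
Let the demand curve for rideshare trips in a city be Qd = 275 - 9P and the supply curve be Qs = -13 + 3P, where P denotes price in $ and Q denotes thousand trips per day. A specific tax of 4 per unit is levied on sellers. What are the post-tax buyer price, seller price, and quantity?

Sellers keep P_s = P_b - 4 per unit, so supply in terms of the buyer price is Qs = -25 + 3P_b.
Market clearing requires 275 - 9P_b = -25 + 3P_b; hence 300 = 12P_b and P_b = 25.
So P_s = 21 and the quantity traded is Q = 275 - 9(25) = 50.

P_b = 25, P_s = 21, Q = 50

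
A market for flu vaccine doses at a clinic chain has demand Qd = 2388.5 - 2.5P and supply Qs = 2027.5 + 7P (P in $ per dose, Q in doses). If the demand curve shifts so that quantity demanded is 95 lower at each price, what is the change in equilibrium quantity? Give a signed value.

ΔQ = -70

The market clears where 2388.5 - 2.5P = 2027.5 + 7P. Rearranging, 9.5P = 361, hence P* = 38.
From the demand curve, Q* = 2388.5 - 2.5(38) = 2293.5.
After the shift, demand is Qd = 2293.5 - 2.5P.
The new intersection has 266 = 9.5P, i.e. P = 28, Q = 2223.5.
ΔQ = 2223.5 - 2293.5 = -70.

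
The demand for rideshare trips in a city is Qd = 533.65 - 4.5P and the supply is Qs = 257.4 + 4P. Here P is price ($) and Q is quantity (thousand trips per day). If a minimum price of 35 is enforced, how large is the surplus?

At P = 35: Qd = 376.15 and Qs = 397.4.
Surplus = Qs - Qd = 397.4 - 376.15 = 21.25.

Surplus = 21.25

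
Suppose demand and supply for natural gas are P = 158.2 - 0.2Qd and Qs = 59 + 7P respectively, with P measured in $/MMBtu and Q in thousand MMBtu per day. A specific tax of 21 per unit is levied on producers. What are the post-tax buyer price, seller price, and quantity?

P_b = 73.25, P_s = 52.25, Q = 424.75

In direct form, Qd = 791 - 5P.
The tax drives a wedge P_b - P_s = 21. Substituting P_s = P_b - 21 into supply: Qs = -88 + 7P_b.
Market clearing requires 791 - 5P_b = -88 + 7P_b; hence 879 = 12P_b and P_b = 73.25.
Then P_s = 73.25 - 21 = 52.25 and Q = 791 - 5(73.25) = 424.75.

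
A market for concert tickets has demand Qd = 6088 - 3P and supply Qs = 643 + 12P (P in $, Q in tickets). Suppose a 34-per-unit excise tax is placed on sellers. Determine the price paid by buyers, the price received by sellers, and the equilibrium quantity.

P_b = 390.2, P_s = 356.2, Q = 4917.4

The tax drives a wedge P_b - P_s = 34. Substituting P_s = P_b - 34 into supply: Qs = 235 + 12P_b.
Set Qd = Qs: 6088 - 3P_b = 235 + 12P_b, so 5853 = 15P_b and P_b = 390.2.
Then P_s = 390.2 - 34 = 356.2 and Q = 6088 - 3(390.2) = 4917.4.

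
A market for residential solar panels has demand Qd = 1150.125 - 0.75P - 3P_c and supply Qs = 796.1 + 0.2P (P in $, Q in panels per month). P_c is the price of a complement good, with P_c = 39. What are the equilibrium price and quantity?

With P_c = 39, demand is Qd = 1033.125 - 0.75P.
The market clears where 1033.125 - 0.75P = 796.1 + 0.2P. Rearranging, 0.95P = 237.025, hence P* = 249.5.
Plugging P* into demand: Q* = 1033.125 - 0.75(249.5) = 846.

P* = 249.5, Q* = 846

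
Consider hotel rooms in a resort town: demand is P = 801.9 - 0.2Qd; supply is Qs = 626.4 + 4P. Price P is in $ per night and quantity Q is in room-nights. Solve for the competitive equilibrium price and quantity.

P* = 375.9, Q* = 2130

Rewriting in direct form: Qd = 4009.5 - 5P.
At equilibrium Qd = Qs, so 4009.5 - 5P = 626.4 + 4P; collecting terms, 3383.1 = 9P and P* = 375.9.
Substitute back: Q* = 4009.5 - 5(375.9) = 2130.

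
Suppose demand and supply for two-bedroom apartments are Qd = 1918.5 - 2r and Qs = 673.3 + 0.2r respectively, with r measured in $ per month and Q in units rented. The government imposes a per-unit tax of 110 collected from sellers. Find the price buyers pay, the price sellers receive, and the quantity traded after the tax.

r_b = 576, r_s = 466, Q = 766.5

Sellers keep r_s = r_b - 110 per unit, so supply in terms of the buyer price is Qs = 651.3 + 0.2r_b.
Set Qd = Qs: 1918.5 - 2r_b = 651.3 + 0.2r_b, so 1267.2 = 2.2r_b and r_b = 576.
So r_s = 466 and the quantity traded is Q = 1918.5 - 2(576) = 766.5.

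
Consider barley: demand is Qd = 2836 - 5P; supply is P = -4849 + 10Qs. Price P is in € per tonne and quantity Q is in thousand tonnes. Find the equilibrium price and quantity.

In direct form, Qs = 484.9 + 0.1P.
The market clears where 2836 - 5P = 484.9 + 0.1P. Rearranging, 5.1P = 2351.1, hence P* = 461.
Substitute back: Q* = 2836 - 5(461) = 531.

P* = 461, Q* = 531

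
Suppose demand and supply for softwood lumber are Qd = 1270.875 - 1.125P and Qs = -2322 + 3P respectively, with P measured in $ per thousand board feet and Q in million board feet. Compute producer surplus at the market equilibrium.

Set Qd = Qs: 1270.875 - 1.125P = -2322 + 3P, so 3592.875 = 4.125P and P* = 871.
Then Q* = 1270.875 - 1.125(871) = 291.
Supply choke price (Qs = 0): P = 774. Producer surplus = ½ × (871 - 774) × 291 = 14113.5.

Producer surplus = 14113.5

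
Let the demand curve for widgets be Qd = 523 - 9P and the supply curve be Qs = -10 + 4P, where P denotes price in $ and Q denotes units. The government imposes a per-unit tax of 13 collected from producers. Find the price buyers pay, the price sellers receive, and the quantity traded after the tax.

Producers keep P_s = P_b - 13 per unit, so supply in terms of the buyer price is Qs = -62 + 4P_b.
Equate demand and the shifted supply: 523 - 9P_b = -62 + 4P_b, giving 13P_b = 585, so P_b = 45.
So P_s = 32 and the quantity traded is Q = 523 - 9(45) = 118.

P_b = 45, P_s = 32, Q = 118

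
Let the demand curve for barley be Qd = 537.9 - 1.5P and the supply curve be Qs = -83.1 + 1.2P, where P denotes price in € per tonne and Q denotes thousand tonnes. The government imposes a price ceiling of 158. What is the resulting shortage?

Evaluating both curves at the ceiling price 158 gives Qd = 300.9, Qs = 106.5.
Shortage = Qd - Qs = 300.9 - 106.5 = 194.4.

Shortage = 194.4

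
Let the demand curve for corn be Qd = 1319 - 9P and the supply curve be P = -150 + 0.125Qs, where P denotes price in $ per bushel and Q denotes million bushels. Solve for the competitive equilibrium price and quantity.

P* = 7, Q* = 1256

Solving each curve for Q: Qs = 1200 + 8P.
At equilibrium Qd = Qs, so 1319 - 9P = 1200 + 8P; collecting terms, 119 = 17P and P* = 7.
Substitute back: Q* = 1319 - 9(7) = 1256.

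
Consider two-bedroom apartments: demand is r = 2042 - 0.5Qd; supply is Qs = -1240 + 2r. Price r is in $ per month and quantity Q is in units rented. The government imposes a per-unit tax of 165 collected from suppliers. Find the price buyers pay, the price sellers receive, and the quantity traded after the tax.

Solving each curve for Q: Qd = 4084 - 2r.
With a tax of 165 on suppliers, they supply based on the net price r_s = r_b - 165, so Qs = -1570 + 2r_b.
Equate demand and the shifted supply: 4084 - 2r_b = -1570 + 2r_b, giving 4r_b = 5654, so r_b = 1413.5.
Then r_s = 1413.5 - 165 = 1248.5 and Q = 4084 - 2(1413.5) = 1257.

r_b = 1413.5, r_s = 1248.5, Q = 1257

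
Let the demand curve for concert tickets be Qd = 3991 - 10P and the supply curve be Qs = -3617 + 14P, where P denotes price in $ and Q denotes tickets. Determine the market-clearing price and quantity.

At equilibrium Qd = Qs, so 3991 - 10P = -3617 + 14P; collecting terms, 7608 = 24P and P* = 317.
From the demand curve, Q* = 3991 - 10(317) = 821.

P* = 317, Q* = 821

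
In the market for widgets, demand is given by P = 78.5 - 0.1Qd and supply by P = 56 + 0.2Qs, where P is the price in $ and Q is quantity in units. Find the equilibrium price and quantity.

P* = 71, Q* = 75

Rewriting in direct form: Qd = 785 - 10P and Qs = -280 + 5P.
Equating demand and supply, 785 - 10P = -280 + 5P gives 15P = 1065, so P* = 71.
Plugging P* into demand: Q* = 785 - 10(71) = 75.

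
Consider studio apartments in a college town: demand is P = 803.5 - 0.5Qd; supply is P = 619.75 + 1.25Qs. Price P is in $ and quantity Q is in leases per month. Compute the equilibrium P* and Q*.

In direct form, Qd = 1607 - 2P and Qs = -495.8 + 0.8P.
Set Qd = Qs: 1607 - 2P = -495.8 + 0.8P, so 2102.8 = 2.8P and P* = 751.
Then Q* = 1607 - 2(751) = 105.

P* = 751, Q* = 105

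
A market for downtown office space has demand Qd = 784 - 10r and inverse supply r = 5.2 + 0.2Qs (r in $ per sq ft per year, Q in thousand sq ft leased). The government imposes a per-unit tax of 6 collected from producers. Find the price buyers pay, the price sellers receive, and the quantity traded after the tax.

Inverting to quantity form: Qs = -26 + 5r.
The tax drives a wedge r_b - r_s = 6. Substituting r_s = r_b - 6 into supply: Qs = -56 + 5r_b.
Set Qd = Qs: 784 - 10r_b = -56 + 5r_b, so 840 = 15r_b and r_b = 56.
So r_s = 50 and the quantity traded is Q = 784 - 10(56) = 224.

r_b = 56, r_s = 50, Q = 224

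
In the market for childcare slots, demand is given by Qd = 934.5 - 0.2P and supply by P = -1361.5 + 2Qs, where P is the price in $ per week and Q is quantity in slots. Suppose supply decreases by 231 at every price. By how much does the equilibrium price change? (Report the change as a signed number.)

Rewriting in direct form: Qs = 680.75 + 0.5P.
Set Qd = Qs: 934.5 - 0.2P = 680.75 + 0.5P, so 253.75 = 0.7P and P* = 362.5.
From the demand curve, Q* = 934.5 - 0.2(362.5) = 862.
After the shift, supply is Qs = 449.75 + 0.5P.
New equilibrium: 484.75 = 0.7P, so P = 692.5 and Q = 796.
ΔP = 692.5 - 362.5 = 330.

ΔP = 330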